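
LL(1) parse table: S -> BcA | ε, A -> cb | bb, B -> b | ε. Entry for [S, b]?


For [S, b]: 'b' ∈ FIRST(BcA)
Entry: S -> BcA


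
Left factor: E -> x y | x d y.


Common prefix: 'x'
Factored: E -> x E', E' -> y | d y


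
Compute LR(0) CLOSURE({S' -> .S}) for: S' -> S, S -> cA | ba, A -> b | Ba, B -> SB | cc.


Start: S' -> .S
For each item with dot before a nonterminal B, add B -> .γ for every B-production
Closure: [S' -> .S, S -> .cA, S -> .ba]


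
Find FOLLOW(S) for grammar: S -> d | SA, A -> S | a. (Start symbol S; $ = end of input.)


$ ∈ FOLLOW(S). For each A -> αBβ: add FIRST(β)\{ε} to FOLLOW(B); if β nullable, add FOLLOW(A).
FOLLOW(S) = {$, a, d}


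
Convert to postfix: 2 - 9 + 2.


Left to right (same or higher precedence on left)
Postfix: 2 9 - 2 +


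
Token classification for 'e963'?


Pattern: letter/underscore followed by alphanumerics, not a keyword
Type: IDENTIFIER


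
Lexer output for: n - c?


Scan left to right, longest-match per lexeme
Tokens: ID(n), OP(-), ID(c)


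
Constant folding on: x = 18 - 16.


18 - 16 = 2 at compile time
Optimized: x = 2


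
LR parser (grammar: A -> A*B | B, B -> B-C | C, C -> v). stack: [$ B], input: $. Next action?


lookahead ∉ {-} so B won't extend; reduce A -> B
Action: reduce (A -> B)


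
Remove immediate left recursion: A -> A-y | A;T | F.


Left-recursive alternatives: A-y, A;T; non-recursive: F
Introduce A': A -> FA', A' -> -yA' | ;TA' | ε


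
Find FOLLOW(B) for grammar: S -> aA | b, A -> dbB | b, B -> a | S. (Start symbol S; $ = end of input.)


$ ∈ FOLLOW(S). For each A -> αBβ: add FIRST(β)\{ε} to FOLLOW(B); if β nullable, add FOLLOW(A).
FOLLOW(B) = {$}


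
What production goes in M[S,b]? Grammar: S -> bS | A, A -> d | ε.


For [S, b]: 'b' ∈ FIRST(bS)
Entry: S -> bS


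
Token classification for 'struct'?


Pattern: reserved word
Type: KEYWORD


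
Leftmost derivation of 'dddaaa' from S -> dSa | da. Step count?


Derivation: S => dSa => ddSaa => dddaaa
Steps: 3


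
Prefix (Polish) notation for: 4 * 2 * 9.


left-to-right (same/higher precedence on left): tree is (* (* 4 2) 9)
Prefix: * * 4 2 9


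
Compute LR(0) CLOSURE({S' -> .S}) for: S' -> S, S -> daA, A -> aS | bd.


Start: S' -> .S
For each item with dot before a nonterminal B, add B -> .γ for every B-production
Closure: [S' -> .S, S -> .daA]


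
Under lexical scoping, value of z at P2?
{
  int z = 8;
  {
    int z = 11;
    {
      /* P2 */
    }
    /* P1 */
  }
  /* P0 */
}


P2's block does not declare z; resolves to the enclosing declaration at depth 1
z = 11


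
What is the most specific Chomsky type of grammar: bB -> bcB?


LHS has context (more than one symbol) and |LHS| ≤ |RHS|
Classification: Type 1 (Context-Sensitive)


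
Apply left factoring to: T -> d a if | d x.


Common prefix: 'd'
Factored: T -> d T', T' -> a if | x


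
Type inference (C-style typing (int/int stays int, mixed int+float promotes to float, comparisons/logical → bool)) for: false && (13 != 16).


Operand types: bool && bool
Rule: logical operators take bool operands and yield bool
Result type: bool


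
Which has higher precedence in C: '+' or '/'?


'/' is multiplicative (level 10); '+' is additive (level 9)
Higher level binds tighter
'/' has higher precedence than '+'


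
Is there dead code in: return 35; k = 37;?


statement follows a return and is unreachable
Dead: 'k = 37'


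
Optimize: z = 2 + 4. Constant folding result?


2 + 4 = 6 at compile time
Optimized: z = 6


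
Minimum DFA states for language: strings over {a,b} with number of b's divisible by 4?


Track (count of b) mod 4: states 0..3, accept at 0
Minimal DFA: 4 states


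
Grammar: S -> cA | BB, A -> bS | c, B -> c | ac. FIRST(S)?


Per alternative of S: FIRST(cA) = {c}; FIRST(BB) = {a, c}
FIRST(S) = {a, c}


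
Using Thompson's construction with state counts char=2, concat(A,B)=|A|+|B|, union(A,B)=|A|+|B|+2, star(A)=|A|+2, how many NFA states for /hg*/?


Syntax tree has 2 char leaf(s), 0 union(s), 1 star(s)
chars contribute 2×2 = 4; each union adds +2; each star adds +2
Total: 4 + 0 + 2 = 6 states


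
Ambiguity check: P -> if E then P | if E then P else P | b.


dangling else: 'if E then if E then b else b' parses two ways
Ambiguous


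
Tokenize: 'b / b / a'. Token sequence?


Scan left to right, longest-match per lexeme
Tokens: ID(b), OP(/), ID(b), OP(/), ID(a)


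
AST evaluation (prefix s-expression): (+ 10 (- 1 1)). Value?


Evaluate inner: (- 1 1) = 0
Evaluate root: (+ 10 0) = 10
Result: 10


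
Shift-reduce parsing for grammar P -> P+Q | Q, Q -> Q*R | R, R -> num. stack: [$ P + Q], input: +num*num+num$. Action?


handle 'P+Q' on top; lookahead ∈ FOLLOW(P) = {+, $}
Action: reduce (P -> P+Q)


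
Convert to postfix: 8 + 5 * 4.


* has higher precedence, evaluate 5*4 first
Postfix: 8 5 4 * +


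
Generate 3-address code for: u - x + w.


Break into single-operator statements:
t1 = u - x
t2 = t1 + w


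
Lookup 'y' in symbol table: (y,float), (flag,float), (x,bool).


Lookup 'y' → type float


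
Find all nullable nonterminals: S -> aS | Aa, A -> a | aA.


A nonterminal is nullable iff some alternative derives ε (directly, or every symbol in it is nullable)
Nullable: {}


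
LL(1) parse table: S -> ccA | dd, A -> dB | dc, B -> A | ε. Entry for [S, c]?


For [S, c]: 'c' ∈ FIRST(ccA)
Entry: S -> ccA


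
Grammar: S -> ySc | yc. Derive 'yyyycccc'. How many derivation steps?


Derivation: S => ySc => yyScc => yyySccc => yyyycccc
Steps: 4


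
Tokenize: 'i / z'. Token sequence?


Scan left to right, longest-match per lexeme
Tokens: ID(i), OP(/), ID(z)


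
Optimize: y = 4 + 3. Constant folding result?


4 + 3 = 7 at compile time
Optimized: y = 7


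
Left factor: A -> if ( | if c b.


Common prefix: 'if'
Factored: A -> if A', A' -> ( | c b


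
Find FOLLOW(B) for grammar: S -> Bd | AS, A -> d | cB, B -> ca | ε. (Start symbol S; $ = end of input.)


$ ∈ FOLLOW(S). For each A -> αBβ: add FIRST(β)\{ε} to FOLLOW(B); if β nullable, add FOLLOW(A).
FOLLOW(B) = {c, d}


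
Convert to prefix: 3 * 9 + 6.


left-to-right (same/higher precedence on left): tree is (+ (* 3 9) 6)
Prefix: + * 3 9 6


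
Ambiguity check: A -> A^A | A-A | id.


'id^id-id' has two parse trees (no precedence encoded between ^ and -)
Ambiguous


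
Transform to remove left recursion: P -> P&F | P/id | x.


Left-recursive alternatives: P&F, P/id; non-recursive: x
Introduce P': P -> xP', P' -> &FP' | /idP' | ε


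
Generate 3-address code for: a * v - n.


Break into single-operator statements:
t1 = a * v
t2 = t1 - n


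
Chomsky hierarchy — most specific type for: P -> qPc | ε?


Single nonterminal LHS, but q^n c^n is not regular
Classification: Type 2 (Context-Free)


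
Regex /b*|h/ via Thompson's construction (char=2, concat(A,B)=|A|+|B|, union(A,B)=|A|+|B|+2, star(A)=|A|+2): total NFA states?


Syntax tree has 2 char leaf(s), 1 union(s), 1 star(s)
chars contribute 2×2 = 4; each union adds +2; each star adds +2
Total: 4 + 2 + 2 = 8 states


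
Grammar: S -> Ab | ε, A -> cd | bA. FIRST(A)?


Per alternative of A: FIRST(cd) = {c}; FIRST(bA) = {b}
FIRST(A) = {b, c}


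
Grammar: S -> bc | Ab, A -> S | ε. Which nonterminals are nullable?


A nonterminal is nullable iff some alternative derives ε (directly, or every symbol in it is nullable)
Nullable: {A}


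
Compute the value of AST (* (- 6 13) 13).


Evaluate inner: (- 6 13) = -7
Evaluate root: (* -7 13) = -91
Result: -91


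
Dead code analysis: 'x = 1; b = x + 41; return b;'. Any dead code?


x is read by b's definition; b is returned
No dead code


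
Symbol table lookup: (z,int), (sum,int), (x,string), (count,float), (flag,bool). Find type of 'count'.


Lookup 'count' → type float


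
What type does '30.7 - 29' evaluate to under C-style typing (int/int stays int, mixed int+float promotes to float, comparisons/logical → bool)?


Operand types: float - int
Rule: mixed int/float promotes to float; int/int stays int
Result type: float


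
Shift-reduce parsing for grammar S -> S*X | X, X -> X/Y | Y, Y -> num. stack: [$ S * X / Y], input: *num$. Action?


handle 'X/Y' on top
Action: reduce (X -> X/Y)


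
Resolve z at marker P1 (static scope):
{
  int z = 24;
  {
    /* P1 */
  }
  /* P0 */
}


P1's block does not declare z; resolves to the enclosing declaration at depth 0
z = 24


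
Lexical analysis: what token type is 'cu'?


Pattern: letter/underscore followed by alphanumerics, not a keyword
Type: IDENTIFIER


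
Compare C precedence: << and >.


'<<' is shift (level 8); '>' is relational (level 7)
Higher level binds tighter
'<<' has higher precedence than '>'


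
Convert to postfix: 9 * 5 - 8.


Left to right (same or higher precedence on left)
Postfix: 9 5 * 8 -


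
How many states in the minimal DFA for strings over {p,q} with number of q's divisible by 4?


Track (count of q) mod 4: states 0..3, accept at 0
Minimal DFA: 4 states


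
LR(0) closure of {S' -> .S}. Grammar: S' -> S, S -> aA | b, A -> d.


Start: S' -> .S
For each item with dot before a nonterminal B, add B -> .γ for every B-production
Closure: [S' -> .S, S -> .aA, S -> .b]


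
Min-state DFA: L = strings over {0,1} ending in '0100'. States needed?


Track the longest suffix of input matching a prefix of '0100': 5 classes (prefixes of length 0..4)
Minimal DFA: 5 states


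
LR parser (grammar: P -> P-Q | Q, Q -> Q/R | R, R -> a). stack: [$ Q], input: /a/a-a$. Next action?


shift '/' to continue Q -> Q/R
Action: shift


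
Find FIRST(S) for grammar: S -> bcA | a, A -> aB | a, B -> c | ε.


Per alternative of S: FIRST(bcA) = {b}; FIRST(a) = {a}
FIRST(S) = {a, b}


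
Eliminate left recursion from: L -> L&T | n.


Left-recursive alternatives: L&T; non-recursive: n
Introduce L': L -> nL', L' -> &TL' | ε


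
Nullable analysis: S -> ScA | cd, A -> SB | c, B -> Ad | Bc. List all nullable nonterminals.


A nonterminal is nullable iff some alternative derives ε (directly, or every symbol in it is nullable)
Nullable: {}


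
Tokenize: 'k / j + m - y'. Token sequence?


Scan left to right, longest-match per lexeme
Tokens: ID(k), OP(/), ID(j), OP(+), ID(m), OP(-), ID(y)


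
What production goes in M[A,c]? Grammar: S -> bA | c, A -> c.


For [A, c]: 'c' ∈ FIRST(c)
Entry: A -> c


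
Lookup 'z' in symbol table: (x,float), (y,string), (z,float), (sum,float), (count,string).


Lookup 'z' → type float


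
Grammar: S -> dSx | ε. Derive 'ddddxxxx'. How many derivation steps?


Derivation: S => dSx => ddSxx => dddSxxx => ddddSxxxx => ddddxxxx
Steps: 5


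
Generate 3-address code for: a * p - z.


Break into single-operator statements:
t1 = a * p
t2 = t1 - z


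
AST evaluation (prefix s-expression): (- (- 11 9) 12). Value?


Evaluate inner: (- 11 9) = 2
Evaluate root: (- 2 12) = -10
Result: -10


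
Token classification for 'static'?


Pattern: reserved word
Type: KEYWORD


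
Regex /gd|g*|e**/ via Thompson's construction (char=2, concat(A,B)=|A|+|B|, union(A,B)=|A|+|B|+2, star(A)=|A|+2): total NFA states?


Syntax tree has 4 char leaf(s), 2 union(s), 3 star(s)
chars contribute 4×2 = 8; each union adds +2; each star adds +2
Total: 8 + 4 + 6 = 18 states


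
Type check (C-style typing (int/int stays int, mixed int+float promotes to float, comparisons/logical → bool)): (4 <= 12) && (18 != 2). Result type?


Operand types: bool && bool
Rule: logical operators take bool operands and yield bool
Result type: bool


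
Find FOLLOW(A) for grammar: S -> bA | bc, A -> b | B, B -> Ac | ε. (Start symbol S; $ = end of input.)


$ ∈ FOLLOW(S). For each A -> αBβ: add FIRST(β)\{ε} to FOLLOW(B); if β nullable, add FOLLOW(A).
FOLLOW(A) = {$, c}


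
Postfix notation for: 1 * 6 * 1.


Left to right (same or higher precedence on left)
Postfix: 1 6 * 1 *


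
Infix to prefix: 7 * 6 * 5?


left-to-right (same/higher precedence on left): tree is (* (* 7 6) 5)
Prefix: * * 7 6 5


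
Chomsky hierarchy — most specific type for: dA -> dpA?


LHS has context (more than one symbol) and |LHS| ≤ |RHS|
Classification: Type 1 (Context-Sensitive)


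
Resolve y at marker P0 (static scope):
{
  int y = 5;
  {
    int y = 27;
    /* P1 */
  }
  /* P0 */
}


y declared in the same block as P0
y = 5


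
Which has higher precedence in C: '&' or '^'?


'&' is bitwise AND (level 5); '^' is bitwise XOR (level 4)
Higher level binds tighter
'&' has higher precedence than '^'


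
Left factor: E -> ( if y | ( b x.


Common prefix: '('
Factored: E -> ( E', E' -> if y | b x


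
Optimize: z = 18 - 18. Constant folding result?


18 - 18 = 0 at compile time
Optimized: z = 0


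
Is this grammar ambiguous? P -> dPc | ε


balanced d^n…c^n: each string has a unique parse
Unambiguous


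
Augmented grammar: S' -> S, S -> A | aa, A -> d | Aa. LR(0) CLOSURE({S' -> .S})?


Start: S' -> .S
For each item with dot before a nonterminal B, add B -> .γ for every B-production
Closure: [S' -> .S, S -> .A, S -> .aa, A -> .d, A -> .Aa]


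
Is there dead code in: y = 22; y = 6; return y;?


first assignment to y is overwritten before any read
Dead: 'y = 22'


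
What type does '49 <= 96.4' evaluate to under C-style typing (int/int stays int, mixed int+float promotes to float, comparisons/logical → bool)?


Operand types: int <= float
Rule: comparison yields bool
Result type: bool


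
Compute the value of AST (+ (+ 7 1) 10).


Evaluate inner: (+ 7 1) = 8
Evaluate root: (+ 8 10) = 18
Result: 18


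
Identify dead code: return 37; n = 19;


statement follows a return and is unreachable
Dead: 'n = 19'


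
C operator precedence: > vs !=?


'>' is relational (level 7); '!=' is equality (level 6)
Higher level binds tighter
'>' has higher precedence than '!='


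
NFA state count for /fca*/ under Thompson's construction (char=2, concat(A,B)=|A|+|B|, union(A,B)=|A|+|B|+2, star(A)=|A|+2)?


Syntax tree has 3 char leaf(s), 0 union(s), 1 star(s)
chars contribute 3×2 = 6; each union adds +2; each star adds +2
Total: 6 + 0 + 2 = 8 states


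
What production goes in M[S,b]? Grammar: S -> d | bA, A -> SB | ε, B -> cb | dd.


For [S, b]: 'b' ∈ FIRST(bA)
Entry: S -> bA


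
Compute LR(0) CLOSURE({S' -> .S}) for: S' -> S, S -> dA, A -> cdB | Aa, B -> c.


Start: S' -> .S
For each item with dot before a nonterminal B, add B -> .γ for every B-production
Closure: [S' -> .S, S -> .dA]


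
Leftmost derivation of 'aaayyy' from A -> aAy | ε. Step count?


Derivation: A => aAy => aaAyy => aaaAyyy => aaayyy
Steps: 4


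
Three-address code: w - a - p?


Break into single-operator statements:
t1 = w - a
t2 = t1 - p


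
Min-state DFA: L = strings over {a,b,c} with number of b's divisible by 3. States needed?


Track (count of b) mod 3: states 0..2, accept at 0
Minimal DFA: 3 states


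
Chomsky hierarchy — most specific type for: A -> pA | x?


Right-linear: every RHS is a terminal or a terminal followed by one nonterminal
Classification: Type 3 (Regular)


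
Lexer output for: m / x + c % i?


Scan left to right, longest-match per lexeme
Tokens: ID(m), OP(/), ID(x), OP(+), ID(c), OP(%), ID(i)


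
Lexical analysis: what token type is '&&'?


Pattern: operator symbol
Type: OPERATOR


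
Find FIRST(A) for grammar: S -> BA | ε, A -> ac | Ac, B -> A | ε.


Per alternative of A: FIRST(ac) = {a}; FIRST(Ac) = {a}
FIRST(A) = {a}


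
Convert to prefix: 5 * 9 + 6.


left-to-right (same/higher precedence on left): tree is (+ (* 5 9) 6)
Prefix: + * 5 9 6


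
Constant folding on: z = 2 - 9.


2 - 9 = -7 at compile time
Optimized: z = -7


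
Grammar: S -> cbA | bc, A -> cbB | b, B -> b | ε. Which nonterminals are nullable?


A nonterminal is nullable iff some alternative derives ε (directly, or every symbol in it is nullable)
Nullable: {B}


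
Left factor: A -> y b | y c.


Common prefix: 'y'
Factored: A -> y A', A' -> b | c


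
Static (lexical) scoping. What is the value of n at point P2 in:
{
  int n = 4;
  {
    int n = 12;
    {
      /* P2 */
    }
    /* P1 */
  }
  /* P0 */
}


P2's block does not declare n; resolves to the enclosing declaration at depth 1
n = 12


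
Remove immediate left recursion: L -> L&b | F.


Left-recursive alternatives: L&b; non-recursive: F
Introduce L': L -> FL', L' -> &bL' | ε


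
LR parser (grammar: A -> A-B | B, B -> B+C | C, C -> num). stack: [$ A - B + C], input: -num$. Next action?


handle 'B+C' on top
Action: reduce (B -> B+C)


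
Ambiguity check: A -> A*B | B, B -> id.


precedence layered via separate nonterminal B: deterministic
Unambiguous


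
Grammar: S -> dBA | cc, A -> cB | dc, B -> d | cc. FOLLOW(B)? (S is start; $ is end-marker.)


$ ∈ FOLLOW(S). For each A -> αBβ: add FIRST(β)\{ε} to FOLLOW(B); if β nullable, add FOLLOW(A).
FOLLOW(B) = {$, c, d}


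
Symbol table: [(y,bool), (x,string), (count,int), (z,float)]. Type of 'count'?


Lookup 'count' → type int


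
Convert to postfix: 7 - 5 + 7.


Left to right (same or higher precedence on left)
Postfix: 7 5 - 7 +


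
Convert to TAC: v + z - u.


Break into single-operator statements:
t1 = v + z
t2 = t1 - u


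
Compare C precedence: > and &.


'>' is relational (level 7); '&' is bitwise AND (level 5)
Higher level binds tighter
'>' has higher precedence than '&'


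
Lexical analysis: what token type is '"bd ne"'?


Pattern: double-quoted sequence
Type: STRING_LITERAL


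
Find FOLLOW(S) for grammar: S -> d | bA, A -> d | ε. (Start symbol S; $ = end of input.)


$ ∈ FOLLOW(S). For each A -> αBβ: add FIRST(β)\{ε} to FOLLOW(B); if β nullable, add FOLLOW(A).
FOLLOW(S) = {$}


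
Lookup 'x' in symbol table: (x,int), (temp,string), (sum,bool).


Lookup 'x' → type int


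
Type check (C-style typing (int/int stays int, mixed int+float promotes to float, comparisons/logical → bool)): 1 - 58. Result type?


Operand types: int - int
Rule: mixed int/float promotes to float; int/int stays int
Result type: int


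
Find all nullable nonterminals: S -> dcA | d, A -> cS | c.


A nonterminal is nullable iff some alternative derives ε (directly, or every symbol in it is nullable)
Nullable: {}


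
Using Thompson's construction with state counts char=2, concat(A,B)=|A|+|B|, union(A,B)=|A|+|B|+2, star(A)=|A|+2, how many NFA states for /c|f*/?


Syntax tree has 2 char leaf(s), 1 union(s), 1 star(s)
chars contribute 2×2 = 4; each union adds +2; each star adds +2
Total: 4 + 2 + 2 = 8 states


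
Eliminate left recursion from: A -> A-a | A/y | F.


Left-recursive alternatives: A-a, A/y; non-recursive: F
Introduce A': A -> FA', A' -> -aA' | /yA' | ε


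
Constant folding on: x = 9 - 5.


9 - 5 = 4 at compile time
Optimized: x = 4


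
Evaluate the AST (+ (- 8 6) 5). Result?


Evaluate inner: (- 8 6) = 2
Evaluate root: (+ 2 5) = 7
Result: 7


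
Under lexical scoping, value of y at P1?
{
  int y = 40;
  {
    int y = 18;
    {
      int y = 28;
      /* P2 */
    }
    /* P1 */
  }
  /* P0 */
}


y declared in the same block as P1
y = 18


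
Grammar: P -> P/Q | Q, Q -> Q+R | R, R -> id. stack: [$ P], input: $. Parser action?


start symbol P on stack, input exhausted
Action: accept


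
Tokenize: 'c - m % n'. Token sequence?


Scan left to right, longest-match per lexeme
Tokens: ID(c), OP(-), ID(m), OP(%), ID(n)


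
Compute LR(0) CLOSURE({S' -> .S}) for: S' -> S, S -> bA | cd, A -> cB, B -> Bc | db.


Start: S' -> .S
For each item with dot before a nonterminal B, add B -> .γ for every B-production
Closure: [S' -> .S, S -> .bA, S -> .cd]


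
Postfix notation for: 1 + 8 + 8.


Left to right (same or higher precedence on left)
Postfix: 1 8 + 8 +


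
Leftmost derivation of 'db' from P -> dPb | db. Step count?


Derivation: P => db
Steps: 1


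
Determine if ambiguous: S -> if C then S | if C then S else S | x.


dangling else: 'if C then if C then x else x' parses two ways
Ambiguous


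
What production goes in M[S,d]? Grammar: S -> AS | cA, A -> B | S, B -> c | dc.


For [S, d]: 'd' ∈ FIRST(AS)
Entry: S -> AS


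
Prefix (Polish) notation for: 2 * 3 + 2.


left-to-right (same/higher precedence on left): tree is (+ (* 2 3) 2)
Prefix: + * 2 3 2


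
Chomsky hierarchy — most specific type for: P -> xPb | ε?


Single nonterminal LHS, but x^n b^n is not regular
Classification: Type 2 (Context-Free)


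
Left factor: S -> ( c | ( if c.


Common prefix: '('
Factored: S -> ( S', S' -> c | if c


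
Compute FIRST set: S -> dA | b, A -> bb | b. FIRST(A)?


Per alternative of A: FIRST(bb) = {b}; FIRST(b) = {b}
FIRST(A) = {b}


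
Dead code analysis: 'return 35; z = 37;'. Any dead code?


statement follows a return and is unreachable
Dead: 'z = 37'


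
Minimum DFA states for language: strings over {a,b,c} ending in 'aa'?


Track the longest suffix of input matching a prefix of 'aa': 3 classes (prefixes of length 0..2)
Minimal DFA: 3 states


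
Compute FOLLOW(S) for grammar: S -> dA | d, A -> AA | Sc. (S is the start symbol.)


$ ∈ FOLLOW(S). For each A -> αBβ: add FIRST(β)\{ε} to FOLLOW(B); if β nullable, add FOLLOW(A).
FOLLOW(S) = {$, c}


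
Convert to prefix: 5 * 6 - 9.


left-to-right (same/higher precedence on left): tree is (- (* 5 6) 9)
Prefix: - * 5 6 9


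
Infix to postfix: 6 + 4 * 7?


* has higher precedence, evaluate 4*7 first
Postfix: 6 4 7 * +


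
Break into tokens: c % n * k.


Scan left to right, longest-match per lexeme
Tokens: ID(c), OP(%), ID(n), OP(*), ID(k)


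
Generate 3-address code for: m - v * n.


Break into single-operator statements:
t1 = v * n
t2 = m - t1


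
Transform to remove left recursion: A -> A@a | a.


Left-recursive alternatives: A@a; non-recursive: a
Introduce A': A -> aA', A' -> @aA' | ε


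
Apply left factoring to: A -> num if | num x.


Common prefix: 'num'
Factored: A -> num A', A' -> if | x


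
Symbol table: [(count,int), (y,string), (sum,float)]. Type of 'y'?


Lookup 'y' → type string


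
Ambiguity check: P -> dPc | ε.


balanced d^n…c^n: each string has a unique parse
Unambiguous


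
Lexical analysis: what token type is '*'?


Pattern: operator symbol
Type: OPERATOR


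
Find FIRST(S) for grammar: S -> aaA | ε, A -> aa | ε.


Per alternative of S: FIRST(aaA) = {a}; FIRST(ε) = {ε}
FIRST(S) = {a, ε}


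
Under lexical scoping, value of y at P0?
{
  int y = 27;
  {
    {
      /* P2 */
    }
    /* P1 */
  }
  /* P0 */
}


y declared in the same block as P0
y = 27


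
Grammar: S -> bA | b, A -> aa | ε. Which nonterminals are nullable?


A nonterminal is nullable iff some alternative derives ε (directly, or every symbol in it is nullable)
Nullable: {A}


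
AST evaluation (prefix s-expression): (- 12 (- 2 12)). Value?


Evaluate inner: (- 2 12) = -10
Evaluate root: (- 12 -10) = 22
Result: 22


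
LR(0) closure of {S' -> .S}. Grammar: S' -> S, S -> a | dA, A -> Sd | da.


Start: S' -> .S
For each item with dot before a nonterminal B, add B -> .γ for every B-production
Closure: [S' -> .S, S -> .a, S -> .dA]


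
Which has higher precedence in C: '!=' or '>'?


'>' is relational (level 7); '!=' is equality (level 6)
Higher level binds tighter
'>' has higher precedence than '!='


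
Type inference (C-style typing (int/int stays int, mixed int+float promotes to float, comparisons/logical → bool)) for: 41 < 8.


Operand types: int < int
Rule: comparison yields bool
Result type: bool


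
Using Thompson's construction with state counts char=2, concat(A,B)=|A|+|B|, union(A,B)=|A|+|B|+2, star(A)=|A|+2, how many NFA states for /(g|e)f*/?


Syntax tree has 3 char leaf(s), 1 union(s), 1 star(s)
chars contribute 3×2 = 6; each union adds +2; each star adds +2
Total: 6 + 2 + 2 = 10 states


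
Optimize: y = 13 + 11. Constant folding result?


13 + 11 = 24 at compile time
Optimized: y = 24


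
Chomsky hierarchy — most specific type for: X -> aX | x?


Right-linear: every RHS is a terminal or a terminal followed by one nonterminal
Classification: Type 3 (Regular)


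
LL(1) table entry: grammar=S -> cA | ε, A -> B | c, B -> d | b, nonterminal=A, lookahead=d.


For [A, d]: 'd' ∈ FIRST(B)
Entry: A -> B


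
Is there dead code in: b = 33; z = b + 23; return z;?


b is read by z's definition; z is returned
No dead code


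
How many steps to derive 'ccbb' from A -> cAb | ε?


Derivation: A => cAb => ccAbb => ccbb
Steps: 3


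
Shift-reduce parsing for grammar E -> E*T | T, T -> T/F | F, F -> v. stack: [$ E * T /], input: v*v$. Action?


no handle; shift 'v'
Action: shift


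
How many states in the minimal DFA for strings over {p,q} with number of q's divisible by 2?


Track (count of q) mod 2: states 0..1, accept at 0
Minimal DFA: 2 states


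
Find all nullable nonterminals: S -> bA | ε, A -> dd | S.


A nonterminal is nullable iff some alternative derives ε (directly, or every symbol in it is nullable)
Nullable: {A, S}


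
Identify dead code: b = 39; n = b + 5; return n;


b is read by n's definition; n is returned
No dead code


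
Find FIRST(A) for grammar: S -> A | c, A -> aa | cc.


Per alternative of A: FIRST(aa) = {a}; FIRST(cc) = {c}
FIRST(A) = {a, c}


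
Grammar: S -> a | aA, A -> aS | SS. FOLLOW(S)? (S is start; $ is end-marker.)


$ ∈ FOLLOW(S). For each A -> αBβ: add FIRST(β)\{ε} to FOLLOW(B); if β nullable, add FOLLOW(A).
FOLLOW(S) = {$, a}


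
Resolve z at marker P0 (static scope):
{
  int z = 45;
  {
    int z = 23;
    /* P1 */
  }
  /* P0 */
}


z declared in the same block as P0
z = 45


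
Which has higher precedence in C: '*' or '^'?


'*' is multiplicative (level 10); '^' is bitwise XOR (level 4)
Higher level binds tighter
'*' has higher precedence than '^'


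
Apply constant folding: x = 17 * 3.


17 * 3 = 51 at compile time
Optimized: x = 51


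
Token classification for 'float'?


Pattern: reserved word
Type: KEYWORD


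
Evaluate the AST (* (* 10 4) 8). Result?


Evaluate inner: (* 10 4) = 40
Evaluate root: (* 40 8) = 320
Result: 320


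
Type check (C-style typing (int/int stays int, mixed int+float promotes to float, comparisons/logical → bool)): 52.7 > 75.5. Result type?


Operand types: float > float
Rule: comparison yields bool
Result type: bool


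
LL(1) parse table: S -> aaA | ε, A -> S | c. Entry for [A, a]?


For [A, a]: 'a' ∈ FIRST(S)
Entry: A -> S


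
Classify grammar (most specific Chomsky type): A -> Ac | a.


Left-linear: every RHS is a terminal or one nonterminal followed by a terminal
Classification: Type 3 (Regular)


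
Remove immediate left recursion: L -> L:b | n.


Left-recursive alternatives: L:b; non-recursive: n
Introduce L': L -> nL', L' -> :bL' | ε


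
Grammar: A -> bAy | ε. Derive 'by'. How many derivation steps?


Derivation: A => bAy => by
Steps: 2


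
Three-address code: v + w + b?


Break into single-operator statements:
t1 = v + w
t2 = t1 + b


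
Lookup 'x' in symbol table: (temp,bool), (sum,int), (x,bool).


Lookup 'x' → type bool


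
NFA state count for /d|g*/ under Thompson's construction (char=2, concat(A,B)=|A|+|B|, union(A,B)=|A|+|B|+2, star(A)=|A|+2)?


Syntax tree has 2 char leaf(s), 1 union(s), 1 star(s)
chars contribute 2×2 = 4; each union adds +2; each star adds +2
Total: 4 + 2 + 2 = 8 states


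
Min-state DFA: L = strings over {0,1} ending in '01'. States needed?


Track the longest suffix of input matching a prefix of '01': 3 classes (prefixes of length 0..2)
Minimal DFA: 3 states


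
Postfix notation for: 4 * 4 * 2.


Left to right (same or higher precedence on left)
Postfix: 4 4 * 2 *


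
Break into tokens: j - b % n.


Scan left to right, longest-match per lexeme
Tokens: ID(j), OP(-), ID(b), OP(%), ID(n)


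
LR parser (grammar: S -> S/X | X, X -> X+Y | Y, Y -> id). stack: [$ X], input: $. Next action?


lookahead ∉ {+} so X won't extend; reduce S -> X
Action: reduce (S -> X)


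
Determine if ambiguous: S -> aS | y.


right-linear, alternatives start with distinct terminals 'a' vs 'y': unique leftmost derivation
Unambiguous


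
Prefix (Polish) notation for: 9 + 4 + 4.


left-to-right (same/higher precedence on left): tree is (+ (+ 9 4) 4)
Prefix: + + 9 4 4


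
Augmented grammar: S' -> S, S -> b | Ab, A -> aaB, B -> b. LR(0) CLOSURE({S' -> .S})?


Start: S' -> .S
For each item with dot before a nonterminal B, add B -> .γ for every B-production
Closure: [S' -> .S, S -> .b, S -> .Ab, A -> .aaB]


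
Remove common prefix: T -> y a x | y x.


Common prefix: 'y'
Factored: T -> y T', T' -> a x | x


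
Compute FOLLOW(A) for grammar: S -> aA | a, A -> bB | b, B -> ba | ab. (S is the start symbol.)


$ ∈ FOLLOW(S). For each A -> αBβ: add FIRST(β)\{ε} to FOLLOW(B); if β nullable, add FOLLOW(A).
FOLLOW(A) = {$}


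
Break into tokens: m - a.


Scan left to right, longest-match per lexeme
Tokens: ID(m), OP(-), ID(a)


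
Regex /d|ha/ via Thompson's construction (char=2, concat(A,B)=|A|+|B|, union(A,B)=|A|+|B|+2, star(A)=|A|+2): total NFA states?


Syntax tree has 3 char leaf(s), 1 union(s), 0 star(s)
chars contribute 3×2 = 6; each union adds +2; each star adds +2
Total: 6 + 2 + 0 = 8 states


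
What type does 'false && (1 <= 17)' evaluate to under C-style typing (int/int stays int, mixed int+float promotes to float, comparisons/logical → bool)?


Operand types: bool && bool
Rule: logical operators take bool operands and yield bool
Result type: bool


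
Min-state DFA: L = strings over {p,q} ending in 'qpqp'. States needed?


Track the longest suffix of input matching a prefix of 'qpqp': 5 classes (prefixes of length 0..4)
Minimal DFA: 5 states


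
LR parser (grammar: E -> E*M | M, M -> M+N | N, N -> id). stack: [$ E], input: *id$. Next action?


shift '*' to continue E -> E*M
Action: shift


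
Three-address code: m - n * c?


Break into single-operator statements:
t1 = n * c
t2 = m - t1


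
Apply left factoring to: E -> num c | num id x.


Common prefix: 'num'
Factored: E -> num E', E' -> c | id x


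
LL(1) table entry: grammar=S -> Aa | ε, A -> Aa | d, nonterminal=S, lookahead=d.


For [S, d]: 'd' ∈ FIRST(Aa)
Entry: S -> Aa


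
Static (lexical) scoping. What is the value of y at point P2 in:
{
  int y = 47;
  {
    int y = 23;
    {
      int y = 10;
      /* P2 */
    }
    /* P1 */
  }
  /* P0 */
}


y declared in the same block as P2
y = 10


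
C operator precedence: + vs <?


'+' is additive (level 9); '<' is relational (level 7)
Higher level binds tighter
'+' has higher precedence than '<'


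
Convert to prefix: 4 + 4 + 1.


left-to-right (same/higher precedence on left): tree is (+ (+ 4 4) 1)
Prefix: + + 4 4 1


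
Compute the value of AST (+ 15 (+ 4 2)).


Evaluate inner: (+ 4 2) = 6
Evaluate root: (+ 15 6) = 21
Result: 21


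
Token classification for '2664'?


Pattern: digits only
Type: INTEGER_LITERAL


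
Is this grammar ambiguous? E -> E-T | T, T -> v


precedence layered via separate nonterminal T: deterministic
Unambiguous


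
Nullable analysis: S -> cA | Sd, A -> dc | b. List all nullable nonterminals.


A nonterminal is nullable iff some alternative derives ε (directly, or every symbol in it is nullable)
Nullable: {}


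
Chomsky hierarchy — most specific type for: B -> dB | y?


Right-linear: every RHS is a terminal or a terminal followed by one nonterminal
Classification: Type 3 (Regular)


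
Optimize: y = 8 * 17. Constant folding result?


8 * 17 = 136 at compile time
Optimized: y = 136


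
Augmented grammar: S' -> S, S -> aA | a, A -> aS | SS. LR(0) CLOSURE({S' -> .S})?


Start: S' -> .S
For each item with dot before a nonterminal B, add B -> .γ for every B-production
Closure: [S' -> .S, S -> .aA, S -> .a]


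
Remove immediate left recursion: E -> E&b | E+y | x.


Left-recursive alternatives: E&b, E+y; non-recursive: x
Introduce E': E -> xE', E' -> &bE' | +yE' | ε


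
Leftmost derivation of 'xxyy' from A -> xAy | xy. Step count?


Derivation: A => xAy => xxyy
Steps: 2


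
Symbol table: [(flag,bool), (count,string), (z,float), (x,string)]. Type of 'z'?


Lookup 'z' → type float


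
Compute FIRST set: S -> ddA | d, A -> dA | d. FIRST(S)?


Per alternative of S: FIRST(ddA) = {d}; FIRST(d) = {d}
FIRST(S) = {d}


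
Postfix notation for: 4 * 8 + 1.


Left to right (same or higher precedence on left)
Postfix: 4 8 * 1 +


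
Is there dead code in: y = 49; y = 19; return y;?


first assignment to y is overwritten before any read
Dead: 'y = 49'


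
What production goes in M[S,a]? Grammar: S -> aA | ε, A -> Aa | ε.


For [S, a]: 'a' ∈ FIRST(aA)
Entry: S -> aA


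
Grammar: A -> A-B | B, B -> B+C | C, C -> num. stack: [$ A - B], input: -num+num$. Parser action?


handle 'A-B' on top; lookahead ∈ FOLLOW(A) = {-, $}
Action: reduce (A -> A-B)


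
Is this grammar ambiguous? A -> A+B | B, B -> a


precedence layered via separate nonterminal B: deterministic
Unambiguous


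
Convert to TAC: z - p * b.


Break into single-operator statements:
t1 = p * b
t2 = z - t1


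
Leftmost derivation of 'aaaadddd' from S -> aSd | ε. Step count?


Derivation: S => aSd => aaSdd => aaaSddd => aaaaSdddd => aaaadddd
Steps: 5


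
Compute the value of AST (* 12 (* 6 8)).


Evaluate inner: (* 6 8) = 48
Evaluate root: (* 12 48) = 576
Result: 576


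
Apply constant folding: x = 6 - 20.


6 - 20 = -14 at compile time
Optimized: x = -14


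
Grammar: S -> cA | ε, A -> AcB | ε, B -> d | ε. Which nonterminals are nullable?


A nonterminal is nullable iff some alternative derives ε (directly, or every symbol in it is nullable)
Nullable: {A, B, S}


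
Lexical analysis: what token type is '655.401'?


Pattern: digits with a decimal point
Type: FLOAT_LITERAL


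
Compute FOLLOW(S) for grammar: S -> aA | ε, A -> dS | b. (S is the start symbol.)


$ ∈ FOLLOW(S). For each A -> αBβ: add FIRST(β)\{ε} to FOLLOW(B); if β nullable, add FOLLOW(A).
FOLLOW(S) = {$}


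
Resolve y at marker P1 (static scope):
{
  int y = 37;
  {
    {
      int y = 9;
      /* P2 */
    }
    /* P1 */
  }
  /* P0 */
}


P1's block does not declare y; resolves to the enclosing declaration at depth 0
y = 37


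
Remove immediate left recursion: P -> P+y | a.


Left-recursive alternatives: P+y; non-recursive: a
Introduce P': P -> aP', P' -> +yP' | ε


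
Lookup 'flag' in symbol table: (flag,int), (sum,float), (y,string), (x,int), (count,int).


Lookup 'flag' → type int


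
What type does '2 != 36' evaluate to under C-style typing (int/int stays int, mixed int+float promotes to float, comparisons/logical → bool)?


Operand types: int != int
Rule: comparison yields bool
Result type: bool


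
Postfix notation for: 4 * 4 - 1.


Left to right (same or higher precedence on left)
Postfix: 4 4 * 1 -


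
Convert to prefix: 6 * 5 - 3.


left-to-right (same/higher precedence on left): tree is (- (* 6 5) 3)
Prefix: - * 6 5 3


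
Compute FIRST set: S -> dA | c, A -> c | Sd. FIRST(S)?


Per alternative of S: FIRST(dA) = {d}; FIRST(c) = {c}
FIRST(S) = {c, d}


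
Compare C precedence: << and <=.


'<<' is shift (level 8); '<=' is relational (level 7)
Higher level binds tighter
'<<' has higher precedence than '<='


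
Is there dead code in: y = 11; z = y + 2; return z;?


y is read by z's definition; z is returned
No dead code


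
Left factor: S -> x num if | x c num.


Common prefix: 'x'
Factored: S -> x S', S' -> num if | c num


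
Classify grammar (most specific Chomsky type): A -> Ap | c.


Left-linear: every RHS is a terminal or one nonterminal followed by a terminal
Classification: Type 3 (Regular)


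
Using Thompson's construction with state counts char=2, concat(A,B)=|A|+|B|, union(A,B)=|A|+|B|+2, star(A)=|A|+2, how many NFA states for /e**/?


Syntax tree has 1 char leaf(s), 0 union(s), 2 star(s)
chars contribute 1×2 = 2; each union adds +2; each star adds +2
Total: 2 + 0 + 4 = 6 states


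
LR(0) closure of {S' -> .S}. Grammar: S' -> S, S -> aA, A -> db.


Start: S' -> .S
For each item with dot before a nonterminal B, add B -> .γ for every B-production
Closure: [S' -> .S, S -> .aA]


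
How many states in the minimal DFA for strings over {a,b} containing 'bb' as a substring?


KMP-style automaton: 2 progress states + 1 absorbing accept = 3
Minimal DFA: 3 states


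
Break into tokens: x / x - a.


Scan left to right, longest-match per lexeme
Tokens: ID(x), OP(/), ID(x), OP(-), ID(a)


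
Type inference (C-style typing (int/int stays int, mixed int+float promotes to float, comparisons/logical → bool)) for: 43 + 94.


Operand types: int + int
Rule: mixed int/float promotes to float; int/int stays int
Result type: int


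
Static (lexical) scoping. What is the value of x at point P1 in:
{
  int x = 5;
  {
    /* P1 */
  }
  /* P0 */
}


P1's block does not declare x; resolves to the enclosing declaration at depth 0
x = 5


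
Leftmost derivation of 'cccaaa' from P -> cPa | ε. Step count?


Derivation: P => cPa => ccPaa => cccPaaa => cccaaa
Steps: 4


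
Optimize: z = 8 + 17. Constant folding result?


8 + 17 = 25 at compile time
Optimized: z = 25


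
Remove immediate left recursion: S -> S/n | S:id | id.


Left-recursive alternatives: S/n, S:id; non-recursive: id
Introduce S': S -> idS', S' -> /nS' | :idS' | ε


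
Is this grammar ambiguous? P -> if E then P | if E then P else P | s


dangling else: 'if E then if E then s else s' parses two ways
Ambiguous


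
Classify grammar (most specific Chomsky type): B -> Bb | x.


Left-linear: every RHS is a terminal or one nonterminal followed by a terminal
Classification: Type 3 (Regular)


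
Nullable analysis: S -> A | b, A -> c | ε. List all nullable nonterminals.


A nonterminal is nullable iff some alternative derives ε (directly, or every symbol in it is nullable)
Nullable: {A, S}


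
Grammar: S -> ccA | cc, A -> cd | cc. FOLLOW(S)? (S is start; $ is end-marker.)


$ ∈ FOLLOW(S). For each A -> αBβ: add FIRST(β)\{ε} to FOLLOW(B); if β nullable, add FOLLOW(A).
FOLLOW(S) = {$}


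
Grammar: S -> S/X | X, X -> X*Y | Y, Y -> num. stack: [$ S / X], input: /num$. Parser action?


handle 'S/X' on top; lookahead ∈ FOLLOW(S) = {/, $}
Action: reduce (S -> S/X)


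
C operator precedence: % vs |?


'%' is multiplicative (level 10); '|' is bitwise OR (level 3)
Higher level binds tighter
'%' has higher precedence than '|'


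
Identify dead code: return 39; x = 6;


statement follows a return and is unreachable
Dead: 'x = 6'
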